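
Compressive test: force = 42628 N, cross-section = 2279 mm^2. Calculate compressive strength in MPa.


CS = 42628 / 2279 = 18.7 MPa

18.7


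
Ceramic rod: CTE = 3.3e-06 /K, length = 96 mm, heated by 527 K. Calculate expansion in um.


dL = 3.3e-06 * 96 * 527 * 1000 = 166.954 um

166.954


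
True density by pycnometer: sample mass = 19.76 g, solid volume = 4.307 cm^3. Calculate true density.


TD = 19.76 / 4.307 = 4.588 g/cm^3

4.588


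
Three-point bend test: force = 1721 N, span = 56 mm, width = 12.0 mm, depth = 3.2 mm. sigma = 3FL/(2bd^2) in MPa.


sigma = 3*1721*56/(2*12.0*3.2^2) = 1176.5 MPa

1176.5


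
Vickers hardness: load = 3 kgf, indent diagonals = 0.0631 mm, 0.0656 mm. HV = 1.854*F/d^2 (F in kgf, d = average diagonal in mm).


d_avg = (0.0631+0.0656)/2 = 0.06435 mm
HV = 1.854*3/0.06435^2 = 1343

1343


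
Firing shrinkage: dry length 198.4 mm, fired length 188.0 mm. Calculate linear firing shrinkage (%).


FS = (198.4 - 188.0) / 198.4 * 100 = 5.24%

5.24


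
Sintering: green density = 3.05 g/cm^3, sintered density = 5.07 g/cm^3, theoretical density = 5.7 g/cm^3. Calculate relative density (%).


Relative = 5.07 / 5.7 * 100 = 88.9%

88.9


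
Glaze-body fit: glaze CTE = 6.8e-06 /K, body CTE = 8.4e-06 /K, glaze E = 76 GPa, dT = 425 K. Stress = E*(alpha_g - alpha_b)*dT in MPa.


Stress = 76*1000*(6.8e-06 - 8.4e-06)*425 = -51.7 MPa

-51.7


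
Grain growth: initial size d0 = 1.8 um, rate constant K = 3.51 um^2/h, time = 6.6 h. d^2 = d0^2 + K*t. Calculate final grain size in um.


d^2 = 1.8^2 + 3.51*6.6 = 26.406
d = sqrt(26.406) = 5.14 um

5.14


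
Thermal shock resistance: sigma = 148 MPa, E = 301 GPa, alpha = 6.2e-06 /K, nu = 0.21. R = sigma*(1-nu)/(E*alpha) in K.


R = 148*(1-0.21)/(301*1000*6.2e-06) = 63 K

63


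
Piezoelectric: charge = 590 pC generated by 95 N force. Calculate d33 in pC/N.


d33 = 590 / 95 = 6.2 pC/N

6.2


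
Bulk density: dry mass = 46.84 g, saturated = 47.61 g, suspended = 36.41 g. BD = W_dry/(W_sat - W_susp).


BD = 46.84 / (47.61 - 36.41) = 46.84 / 11.2 = 4.182 g/cm^3

4.182


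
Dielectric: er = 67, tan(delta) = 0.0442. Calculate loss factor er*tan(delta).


Loss = 67 * 0.0442 = 2.961

2.961


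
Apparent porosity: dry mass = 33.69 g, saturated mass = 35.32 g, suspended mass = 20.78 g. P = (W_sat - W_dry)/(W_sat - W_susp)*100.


P = (35.32 - 33.69) / (35.32 - 20.78) * 100 = 1.63 / 14.54 * 100 = 11.2%

11.2


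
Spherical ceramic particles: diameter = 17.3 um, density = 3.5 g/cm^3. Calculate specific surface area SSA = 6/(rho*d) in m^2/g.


SSA = 6 / (3.5 * 17.3) = 0.099 m^2/g

0.099


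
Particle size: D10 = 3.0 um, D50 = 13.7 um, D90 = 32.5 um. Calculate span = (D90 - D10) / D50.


Span = (32.5 - 3.0) / 13.7 = 29.5 / 13.7 = 2.153

2.153


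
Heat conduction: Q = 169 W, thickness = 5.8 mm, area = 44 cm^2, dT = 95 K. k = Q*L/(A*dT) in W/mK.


k = 169*5.8/1000/(44/10000*95) = 2.34 W/mK

2.34


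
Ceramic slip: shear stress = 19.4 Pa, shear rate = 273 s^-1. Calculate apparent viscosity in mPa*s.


eta = tau/gamma * 1000 = 19.4/273 * 1000 = 71.1 mPa*s

71.1


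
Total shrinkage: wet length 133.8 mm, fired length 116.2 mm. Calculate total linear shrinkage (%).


TS = (133.8 - 116.2) / 133.8 * 100 = 13.15%

13.15


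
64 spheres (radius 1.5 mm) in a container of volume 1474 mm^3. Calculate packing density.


V_sphere = 4/3*pi*1.5^3 = 14.1372 mm^3
Total V = 64*14.1372 = 904.7808 mm^3
PD = 904.7808 / 1474 = 0.614

0.614


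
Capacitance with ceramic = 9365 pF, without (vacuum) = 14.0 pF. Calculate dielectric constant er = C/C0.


er = 9365 / 14.0 = 668.93

668.93


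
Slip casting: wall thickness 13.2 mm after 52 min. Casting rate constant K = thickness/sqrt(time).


K = 13.2 / sqrt(52) = 13.2 / 7.2111 = 1.831 mm/min^0.5

1.831


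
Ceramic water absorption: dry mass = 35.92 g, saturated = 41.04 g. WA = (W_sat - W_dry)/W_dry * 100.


WA = (41.04 - 35.92) / 35.92 * 100 = 14.25%

14.25


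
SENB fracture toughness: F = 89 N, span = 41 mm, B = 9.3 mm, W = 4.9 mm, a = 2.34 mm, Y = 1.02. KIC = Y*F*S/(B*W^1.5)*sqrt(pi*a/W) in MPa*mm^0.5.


KIC = 1.02*89*41/(9.3*4.9^1.5)*sqrt(pi*2.34/4.9) = 45.19

45.19


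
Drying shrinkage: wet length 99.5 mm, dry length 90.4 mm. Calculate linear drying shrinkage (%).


DS = (99.5 - 90.4) / 99.5 * 100 = 9.15%

9.15


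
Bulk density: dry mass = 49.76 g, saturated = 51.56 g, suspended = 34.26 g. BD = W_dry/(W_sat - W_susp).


BD = 49.76 / (51.56 - 34.26) = 49.76 / 17.3 = 2.876 g/cm^3

2.876


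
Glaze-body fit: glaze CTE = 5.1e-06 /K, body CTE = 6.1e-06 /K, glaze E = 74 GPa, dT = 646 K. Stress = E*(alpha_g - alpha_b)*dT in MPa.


Stress = 74*1000*(5.1e-06 - 6.1e-06)*646 = -47.8 MPa

-47.8


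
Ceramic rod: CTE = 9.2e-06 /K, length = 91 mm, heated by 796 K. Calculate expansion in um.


dL = 9.2e-06 * 91 * 796 * 1000 = 666.411 um

666.411


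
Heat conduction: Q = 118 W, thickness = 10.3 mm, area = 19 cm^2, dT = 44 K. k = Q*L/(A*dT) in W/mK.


k = 118*10.3/1000/(19/10000*44) = 14.54 W/mK

14.54


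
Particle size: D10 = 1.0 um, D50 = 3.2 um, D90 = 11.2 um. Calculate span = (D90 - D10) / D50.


Span = (11.2 - 1.0) / 3.2 = 10.2 / 3.2 = 3.188

3.188


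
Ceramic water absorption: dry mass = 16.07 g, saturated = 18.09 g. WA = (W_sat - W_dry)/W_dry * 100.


WA = (18.09 - 16.07) / 16.07 * 100 = 12.57%

12.57


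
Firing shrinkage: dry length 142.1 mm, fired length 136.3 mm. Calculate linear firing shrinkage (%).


FS = (142.1 - 136.3) / 142.1 * 100 = 4.08%

4.08


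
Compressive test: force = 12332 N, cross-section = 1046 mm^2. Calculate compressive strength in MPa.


CS = 12332 / 1046 = 11.8 MPa

11.8


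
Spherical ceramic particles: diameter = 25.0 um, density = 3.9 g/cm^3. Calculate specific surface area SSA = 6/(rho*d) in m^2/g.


SSA = 6 / (3.9 * 25.0) = 0.062 m^2/g

0.062


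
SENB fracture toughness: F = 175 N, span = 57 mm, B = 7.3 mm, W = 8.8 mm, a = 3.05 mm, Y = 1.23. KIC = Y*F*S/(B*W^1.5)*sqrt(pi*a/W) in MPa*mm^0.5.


KIC = 1.23*175*57/(7.3*8.8^1.5)*sqrt(pi*3.05/8.8) = 67.18

67.18


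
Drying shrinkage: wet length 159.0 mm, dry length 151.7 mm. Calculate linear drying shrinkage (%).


DS = (159.0 - 151.7) / 159.0 * 100 = 4.59%

4.59


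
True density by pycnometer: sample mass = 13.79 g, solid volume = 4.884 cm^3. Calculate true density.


TD = 13.79 / 4.884 = 2.824 g/cm^3

2.824


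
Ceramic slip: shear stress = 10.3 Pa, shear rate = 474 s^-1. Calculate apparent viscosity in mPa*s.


eta = tau/gamma * 1000 = 10.3/474 * 1000 = 21.7 mPa*s

21.7


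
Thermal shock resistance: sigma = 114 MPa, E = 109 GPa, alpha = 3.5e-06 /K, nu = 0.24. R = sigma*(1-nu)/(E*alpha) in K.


R = 114*(1-0.24)/(109*1000*3.5e-06) = 227 K

227


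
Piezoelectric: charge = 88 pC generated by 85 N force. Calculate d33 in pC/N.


d33 = 88 / 85 = 1.0 pC/N

1.0


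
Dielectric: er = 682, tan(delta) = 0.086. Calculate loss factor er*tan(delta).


Loss = 682 * 0.086 = 58.652

58.652


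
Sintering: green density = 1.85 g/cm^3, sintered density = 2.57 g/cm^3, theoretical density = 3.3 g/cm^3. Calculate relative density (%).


Relative = 2.57 / 3.3 * 100 = 77.9%

77.9


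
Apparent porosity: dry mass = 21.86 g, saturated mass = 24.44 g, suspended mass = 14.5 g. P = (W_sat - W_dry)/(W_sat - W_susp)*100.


P = (24.44 - 21.86) / (24.44 - 14.5) * 100 = 2.58 / 9.94 * 100 = 26.0%

26.0


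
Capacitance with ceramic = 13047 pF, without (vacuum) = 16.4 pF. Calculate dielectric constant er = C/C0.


er = 13047 / 16.4 = 795.55

795.55


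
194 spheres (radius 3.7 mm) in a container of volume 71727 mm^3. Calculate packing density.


V_sphere = 4/3*pi*3.7^3 = 212.1748 mm^3
Total V = 194*212.1748 = 41161.9112 mm^3
PD = 41161.9112 / 71727 = 0.574

0.574


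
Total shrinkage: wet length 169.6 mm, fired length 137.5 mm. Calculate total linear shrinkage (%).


TS = (169.6 - 137.5) / 169.6 * 100 = 18.93%

18.93


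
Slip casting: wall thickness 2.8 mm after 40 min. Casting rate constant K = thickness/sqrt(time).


K = 2.8 / sqrt(40) = 2.8 / 6.3246 = 0.443 mm/min^0.5

0.443


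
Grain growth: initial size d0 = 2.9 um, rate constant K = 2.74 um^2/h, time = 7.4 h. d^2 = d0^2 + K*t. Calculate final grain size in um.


d^2 = 2.9^2 + 2.74*7.4 = 28.686
d = sqrt(28.686) = 5.36 um

5.36


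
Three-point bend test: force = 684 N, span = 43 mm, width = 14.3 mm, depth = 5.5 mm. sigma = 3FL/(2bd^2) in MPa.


sigma = 3*684*43/(2*14.3*5.5^2) = 102.0 MPa

102.0


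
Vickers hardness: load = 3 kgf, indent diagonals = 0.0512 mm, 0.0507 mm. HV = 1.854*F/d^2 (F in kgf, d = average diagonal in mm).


d_avg = (0.0512+0.0507)/2 = 0.05095 mm
HV = 1.854*3/0.05095^2 = 2143

2143


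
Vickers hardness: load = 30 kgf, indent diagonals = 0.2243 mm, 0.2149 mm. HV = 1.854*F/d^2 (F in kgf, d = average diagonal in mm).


d_avg = (0.2243+0.2149)/2 = 0.2196 mm
HV = 1.854*30/0.2196^2 = 1153

1153


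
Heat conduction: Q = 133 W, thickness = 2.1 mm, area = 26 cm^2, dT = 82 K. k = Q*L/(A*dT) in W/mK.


k = 133*2.1/1000/(26/10000*82) = 1.31 W/mK

1.31


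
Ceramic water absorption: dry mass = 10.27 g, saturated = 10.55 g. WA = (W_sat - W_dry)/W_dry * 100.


WA = (10.55 - 10.27) / 10.27 * 100 = 2.73%

2.73


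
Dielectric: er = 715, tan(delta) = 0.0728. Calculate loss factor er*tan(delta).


Loss = 715 * 0.0728 = 52.052

52.052


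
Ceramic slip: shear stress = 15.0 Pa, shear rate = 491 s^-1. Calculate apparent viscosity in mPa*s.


eta = tau/gamma * 1000 = 15.0/491 * 1000 = 30.5 mPa*s

30.5


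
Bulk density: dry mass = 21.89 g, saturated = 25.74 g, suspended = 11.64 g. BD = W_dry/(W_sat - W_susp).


BD = 21.89 / (25.74 - 11.64) = 21.89 / 14.1 = 1.552 g/cm^3

1.552


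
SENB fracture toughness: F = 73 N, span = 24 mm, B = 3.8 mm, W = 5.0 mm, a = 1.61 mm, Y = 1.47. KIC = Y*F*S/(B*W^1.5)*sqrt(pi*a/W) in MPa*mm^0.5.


KIC = 1.47*73*24/(3.8*5.0^1.5)*sqrt(pi*1.61/5.0) = 60.97

60.97


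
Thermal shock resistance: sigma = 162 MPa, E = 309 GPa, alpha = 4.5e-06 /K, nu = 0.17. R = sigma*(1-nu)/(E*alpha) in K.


R = 162*(1-0.17)/(309*1000*4.5e-06) = 97 K

97


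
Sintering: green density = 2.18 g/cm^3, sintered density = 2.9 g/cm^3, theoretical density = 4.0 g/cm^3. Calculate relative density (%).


Relative = 2.9 / 4.0 * 100 = 72.5%

72.5


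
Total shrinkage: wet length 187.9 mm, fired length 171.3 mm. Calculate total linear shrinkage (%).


TS = (187.9 - 171.3) / 187.9 * 100 = 8.83%

8.83


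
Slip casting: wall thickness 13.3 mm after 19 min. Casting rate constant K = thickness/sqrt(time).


K = 13.3 / sqrt(19) = 13.3 / 4.3589 = 3.051 mm/min^0.5

3.051


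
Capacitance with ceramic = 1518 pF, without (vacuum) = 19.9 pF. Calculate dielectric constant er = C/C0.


er = 1518 / 19.9 = 76.28

76.28


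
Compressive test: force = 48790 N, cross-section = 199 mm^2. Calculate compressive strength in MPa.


CS = 48790 / 199 = 245.2 MPa

245.2


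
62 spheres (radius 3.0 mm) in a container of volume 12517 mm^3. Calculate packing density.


V_sphere = 4/3*pi*3.0^3 = 113.0973 mm^3
Total V = 62*113.0973 = 7012.0326 mm^3
PD = 7012.0326 / 12517 = 0.56

0.56


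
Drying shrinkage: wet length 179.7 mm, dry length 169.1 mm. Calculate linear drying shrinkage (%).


DS = (179.7 - 169.1) / 179.7 * 100 = 5.9%

5.9


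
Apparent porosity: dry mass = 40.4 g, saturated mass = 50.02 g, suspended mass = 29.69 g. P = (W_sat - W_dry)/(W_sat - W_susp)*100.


P = (50.02 - 40.4) / (50.02 - 29.69) * 100 = 9.62 / 20.33 * 100 = 47.3%

47.3


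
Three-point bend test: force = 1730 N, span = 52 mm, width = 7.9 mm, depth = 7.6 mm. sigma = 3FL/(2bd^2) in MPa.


sigma = 3*1730*52/(2*7.9*7.6^2) = 295.7 MPa

295.7


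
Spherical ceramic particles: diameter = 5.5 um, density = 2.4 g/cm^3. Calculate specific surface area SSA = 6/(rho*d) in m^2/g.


SSA = 6 / (2.4 * 5.5) = 0.455 m^2/g

0.455


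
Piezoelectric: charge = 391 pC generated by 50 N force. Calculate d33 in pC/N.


d33 = 391 / 50 = 7.8 pC/N

7.8


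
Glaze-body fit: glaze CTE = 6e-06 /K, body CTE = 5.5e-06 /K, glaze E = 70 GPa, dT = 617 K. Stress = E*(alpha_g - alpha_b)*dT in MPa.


Stress = 70*1000*(6e-06 - 5.5e-06)*617 = 21.6 MPa

21.6


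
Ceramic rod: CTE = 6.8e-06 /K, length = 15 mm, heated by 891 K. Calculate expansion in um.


dL = 6.8e-06 * 15 * 891 * 1000 = 90.882 um

90.882


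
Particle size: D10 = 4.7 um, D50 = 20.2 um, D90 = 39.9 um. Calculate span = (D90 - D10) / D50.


Span = (39.9 - 4.7) / 20.2 = 35.2 / 20.2 = 1.743

1.743


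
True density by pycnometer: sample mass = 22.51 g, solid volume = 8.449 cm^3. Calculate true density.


TD = 22.51 / 8.449 = 2.664 g/cm^3

2.664


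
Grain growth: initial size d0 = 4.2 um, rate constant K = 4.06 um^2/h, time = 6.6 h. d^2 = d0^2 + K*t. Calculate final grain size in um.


d^2 = 4.2^2 + 4.06*6.6 = 44.436
d = sqrt(44.436) = 6.67 um

6.67


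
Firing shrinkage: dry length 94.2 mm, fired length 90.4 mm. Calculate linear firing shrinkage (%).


FS = (94.2 - 90.4) / 94.2 * 100 = 4.03%

4.03


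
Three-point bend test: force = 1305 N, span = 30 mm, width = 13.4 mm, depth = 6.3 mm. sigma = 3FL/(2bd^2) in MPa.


sigma = 3*1305*30/(2*13.4*6.3^2) = 110.4 MPa

110.4


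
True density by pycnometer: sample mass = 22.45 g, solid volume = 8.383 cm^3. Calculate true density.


TD = 22.45 / 8.383 = 2.678 g/cm^3

2.678


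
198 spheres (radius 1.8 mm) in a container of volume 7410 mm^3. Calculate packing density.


V_sphere = 4/3*pi*1.8^3 = 24.429 mm^3
Total V = 198*24.429 = 4836.942 mm^3
PD = 4836.942 / 7410 = 0.653

0.653


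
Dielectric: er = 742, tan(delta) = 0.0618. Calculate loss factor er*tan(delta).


Loss = 742 * 0.0618 = 45.856

45.856


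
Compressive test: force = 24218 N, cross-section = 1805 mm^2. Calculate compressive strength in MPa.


CS = 24218 / 1805 = 13.4 MPa

13.4


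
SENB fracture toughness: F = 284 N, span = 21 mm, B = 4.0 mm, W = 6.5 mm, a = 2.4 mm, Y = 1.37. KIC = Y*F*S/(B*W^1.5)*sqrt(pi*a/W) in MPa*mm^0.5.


KIC = 1.37*284*21/(4.0*6.5^1.5)*sqrt(pi*2.4/6.5) = 132.76

132.76


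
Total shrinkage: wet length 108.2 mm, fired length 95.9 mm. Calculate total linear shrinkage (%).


TS = (108.2 - 95.9) / 108.2 * 100 = 11.37%

11.37


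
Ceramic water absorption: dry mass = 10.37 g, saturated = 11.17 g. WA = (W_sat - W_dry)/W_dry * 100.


WA = (11.17 - 10.37) / 10.37 * 100 = 7.71%

7.71


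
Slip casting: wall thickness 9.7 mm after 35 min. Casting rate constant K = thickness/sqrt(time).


K = 9.7 / sqrt(35) = 9.7 / 5.9161 = 1.64 mm/min^0.5

1.64


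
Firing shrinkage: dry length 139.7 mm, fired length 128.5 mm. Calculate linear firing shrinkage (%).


FS = (139.7 - 128.5) / 139.7 * 100 = 8.02%

8.02


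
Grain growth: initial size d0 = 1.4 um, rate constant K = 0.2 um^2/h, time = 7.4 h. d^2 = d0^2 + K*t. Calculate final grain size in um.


d^2 = 1.4^2 + 0.2*7.4 = 3.44
d = sqrt(3.44) = 1.85 um

1.85


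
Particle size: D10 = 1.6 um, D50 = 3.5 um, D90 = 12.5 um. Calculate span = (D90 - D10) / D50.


Span = (12.5 - 1.6) / 3.5 = 10.9 / 3.5 = 3.114

3.114


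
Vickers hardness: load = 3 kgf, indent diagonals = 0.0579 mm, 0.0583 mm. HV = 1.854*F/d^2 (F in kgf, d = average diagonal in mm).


d_avg = (0.0579+0.0583)/2 = 0.0581 mm
HV = 1.854*3/0.0581^2 = 1648

1648


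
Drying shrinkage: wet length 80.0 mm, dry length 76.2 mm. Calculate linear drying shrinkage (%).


DS = (80.0 - 76.2) / 80.0 * 100 = 4.75%

4.75


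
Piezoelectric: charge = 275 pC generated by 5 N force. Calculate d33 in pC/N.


d33 = 275 / 5 = 55.0 pC/N

55.0


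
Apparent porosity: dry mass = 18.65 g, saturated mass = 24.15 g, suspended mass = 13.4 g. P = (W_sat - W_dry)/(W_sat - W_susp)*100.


P = (24.15 - 18.65) / (24.15 - 13.4) * 100 = 5.5 / 10.75 * 100 = 51.2%

51.2


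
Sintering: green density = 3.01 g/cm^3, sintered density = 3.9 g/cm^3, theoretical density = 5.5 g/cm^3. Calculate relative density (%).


Relative = 3.9 / 5.5 * 100 = 70.9%

70.9


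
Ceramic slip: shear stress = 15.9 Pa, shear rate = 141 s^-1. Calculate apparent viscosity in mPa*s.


eta = tau/gamma * 1000 = 15.9/141 * 1000 = 112.8 mPa*s

112.8


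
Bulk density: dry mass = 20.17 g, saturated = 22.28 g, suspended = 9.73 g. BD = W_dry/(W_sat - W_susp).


BD = 20.17 / (22.28 - 9.73) = 20.17 / 12.55 = 1.607 g/cm^3

1.607


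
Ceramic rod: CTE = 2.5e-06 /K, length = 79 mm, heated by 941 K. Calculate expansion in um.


dL = 2.5e-06 * 79 * 941 * 1000 = 185.848 um

185.848


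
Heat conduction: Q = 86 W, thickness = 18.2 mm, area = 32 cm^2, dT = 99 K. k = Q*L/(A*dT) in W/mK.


k = 86*18.2/1000/(32/10000*99) = 4.94 W/mK

4.94


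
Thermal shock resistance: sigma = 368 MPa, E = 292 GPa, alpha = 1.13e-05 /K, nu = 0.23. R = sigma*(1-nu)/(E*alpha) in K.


R = 368*(1-0.23)/(292*1000*1.13e-05) = 86 K

86


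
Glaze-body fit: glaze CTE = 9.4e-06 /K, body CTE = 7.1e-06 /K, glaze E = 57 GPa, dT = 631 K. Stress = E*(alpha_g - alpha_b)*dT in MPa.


Stress = 57*1000*(9.4e-06 - 7.1e-06)*631 = 82.7 MPa

82.7


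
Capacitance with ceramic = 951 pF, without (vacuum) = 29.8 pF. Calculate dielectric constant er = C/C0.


er = 951 / 29.8 = 31.91

31.91


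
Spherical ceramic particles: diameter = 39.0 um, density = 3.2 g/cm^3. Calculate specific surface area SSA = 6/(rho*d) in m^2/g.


SSA = 6 / (3.2 * 39.0) = 0.048 m^2/g

0.048


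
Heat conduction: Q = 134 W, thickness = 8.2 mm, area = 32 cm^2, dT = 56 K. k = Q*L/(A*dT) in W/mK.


k = 134*8.2/1000/(32/10000*56) = 6.13 W/mK

6.13


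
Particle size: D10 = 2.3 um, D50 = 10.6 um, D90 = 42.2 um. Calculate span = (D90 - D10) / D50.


Span = (42.2 - 2.3) / 10.6 = 39.9 / 10.6 = 3.764

3.764


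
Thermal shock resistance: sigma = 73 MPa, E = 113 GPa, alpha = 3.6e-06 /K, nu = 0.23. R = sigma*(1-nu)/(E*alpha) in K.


R = 73*(1-0.23)/(113*1000*3.6e-06) = 138 K

138


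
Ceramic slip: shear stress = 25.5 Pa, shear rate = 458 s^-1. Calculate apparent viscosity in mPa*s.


eta = tau/gamma * 1000 = 25.5/458 * 1000 = 55.7 mPa*s

55.7


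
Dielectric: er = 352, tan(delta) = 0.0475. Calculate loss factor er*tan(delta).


Loss = 352 * 0.0475 = 16.72

16.72


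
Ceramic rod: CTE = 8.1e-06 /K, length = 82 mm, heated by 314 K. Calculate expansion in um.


dL = 8.1e-06 * 82 * 314 * 1000 = 208.559 um

208.559


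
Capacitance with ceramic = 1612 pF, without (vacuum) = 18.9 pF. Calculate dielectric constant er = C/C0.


er = 1612 / 18.9 = 85.29

85.29


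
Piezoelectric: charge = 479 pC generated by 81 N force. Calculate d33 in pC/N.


d33 = 479 / 81 = 5.9 pC/N

5.9


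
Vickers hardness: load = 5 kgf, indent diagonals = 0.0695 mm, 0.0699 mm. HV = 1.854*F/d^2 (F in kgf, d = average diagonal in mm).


d_avg = (0.0695+0.0699)/2 = 0.0697 mm
HV = 1.854*5/0.0697^2 = 1908

1908


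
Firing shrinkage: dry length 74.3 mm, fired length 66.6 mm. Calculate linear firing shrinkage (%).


FS = (74.3 - 66.6) / 74.3 * 100 = 10.36%

10.36


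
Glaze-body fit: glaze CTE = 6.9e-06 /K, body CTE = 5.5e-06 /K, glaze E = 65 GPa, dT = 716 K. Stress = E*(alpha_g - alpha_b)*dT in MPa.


Stress = 65*1000*(6.9e-06 - 5.5e-06)*716 = 65.2 MPa

65.2


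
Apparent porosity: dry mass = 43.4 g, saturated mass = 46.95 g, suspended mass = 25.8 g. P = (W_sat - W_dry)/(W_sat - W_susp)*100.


P = (46.95 - 43.4) / (46.95 - 25.8) * 100 = 3.55 / 21.15 * 100 = 16.8%

16.8


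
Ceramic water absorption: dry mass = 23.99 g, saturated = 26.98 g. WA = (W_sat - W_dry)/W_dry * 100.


WA = (26.98 - 23.99) / 23.99 * 100 = 12.46%

12.46


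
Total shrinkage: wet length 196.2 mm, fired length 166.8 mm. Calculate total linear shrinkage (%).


TS = (196.2 - 166.8) / 196.2 * 100 = 14.98%

14.98


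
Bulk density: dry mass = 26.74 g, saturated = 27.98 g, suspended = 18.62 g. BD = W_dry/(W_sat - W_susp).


BD = 26.74 / (27.98 - 18.62) = 26.74 / 9.36 = 2.857 g/cm^3

2.857


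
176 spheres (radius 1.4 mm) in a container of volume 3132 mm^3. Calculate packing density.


V_sphere = 4/3*pi*1.4^3 = 11.494 mm^3
Total V = 176*11.494 = 2022.944 mm^3
PD = 2022.944 / 3132 = 0.646

0.646


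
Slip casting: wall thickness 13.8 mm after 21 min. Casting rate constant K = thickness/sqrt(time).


K = 13.8 / sqrt(21) = 13.8 / 4.5826 = 3.011 mm/min^0.5

3.011


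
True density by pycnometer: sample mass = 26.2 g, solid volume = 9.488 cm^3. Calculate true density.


TD = 26.2 / 9.488 = 2.761 g/cm^3

2.761


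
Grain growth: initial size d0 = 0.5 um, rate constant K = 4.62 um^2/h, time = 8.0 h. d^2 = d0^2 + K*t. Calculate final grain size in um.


d^2 = 0.5^2 + 4.62*8.0 = 37.21
d = sqrt(37.21) = 6.1 um

6.1


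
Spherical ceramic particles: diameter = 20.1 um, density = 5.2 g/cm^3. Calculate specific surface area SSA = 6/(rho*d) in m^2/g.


SSA = 6 / (5.2 * 20.1) = 0.057 m^2/g

0.057


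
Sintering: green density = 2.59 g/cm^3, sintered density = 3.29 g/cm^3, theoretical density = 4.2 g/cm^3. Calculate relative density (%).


Relative = 3.29 / 4.2 * 100 = 78.3%

78.3


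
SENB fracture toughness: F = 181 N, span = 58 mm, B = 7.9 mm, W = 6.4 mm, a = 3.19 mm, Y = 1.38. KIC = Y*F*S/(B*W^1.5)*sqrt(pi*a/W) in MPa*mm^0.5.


KIC = 1.38*181*58/(7.9*6.4^1.5)*sqrt(pi*3.19/6.4) = 141.73

141.73


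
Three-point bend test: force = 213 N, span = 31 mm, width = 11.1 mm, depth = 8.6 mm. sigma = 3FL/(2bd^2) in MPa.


sigma = 3*213*31/(2*11.1*8.6^2) = 12.1 MPa

12.1


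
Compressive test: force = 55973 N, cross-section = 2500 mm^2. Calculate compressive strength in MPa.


CS = 55973 / 2500 = 22.4 MPa

22.4


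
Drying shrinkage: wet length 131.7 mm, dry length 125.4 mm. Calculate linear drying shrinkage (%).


DS = (131.7 - 125.4) / 131.7 * 100 = 4.78%

4.78


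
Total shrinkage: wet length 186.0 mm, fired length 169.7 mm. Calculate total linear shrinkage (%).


TS = (186.0 - 169.7) / 186.0 * 100 = 8.76%

8.76


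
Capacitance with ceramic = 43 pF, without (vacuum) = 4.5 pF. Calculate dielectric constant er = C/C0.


er = 43 / 4.5 = 9.56

9.56


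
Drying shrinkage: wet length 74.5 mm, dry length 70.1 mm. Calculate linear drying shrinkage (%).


DS = (74.5 - 70.1) / 74.5 * 100 = 5.91%

5.91


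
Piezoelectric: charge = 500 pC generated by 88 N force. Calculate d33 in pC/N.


d33 = 500 / 88 = 5.7 pC/N

5.7


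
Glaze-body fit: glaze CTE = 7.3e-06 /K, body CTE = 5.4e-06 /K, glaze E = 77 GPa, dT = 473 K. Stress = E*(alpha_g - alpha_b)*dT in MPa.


Stress = 77*1000*(7.3e-06 - 5.4e-06)*473 = 69.2 MPa

69.2


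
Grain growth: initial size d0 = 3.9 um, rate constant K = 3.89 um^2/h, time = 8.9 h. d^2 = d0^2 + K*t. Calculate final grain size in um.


d^2 = 3.9^2 + 3.89*8.9 = 49.831
d = sqrt(49.831) = 7.06 um

7.06


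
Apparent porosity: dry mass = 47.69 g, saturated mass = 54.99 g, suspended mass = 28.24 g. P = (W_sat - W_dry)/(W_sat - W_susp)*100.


P = (54.99 - 47.69) / (54.99 - 28.24) * 100 = 7.3 / 26.75 * 100 = 27.3%

27.3


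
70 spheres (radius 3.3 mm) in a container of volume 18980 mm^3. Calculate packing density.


V_sphere = 4/3*pi*3.3^3 = 150.5326 mm^3
Total V = 70*150.5326 = 10537.282 mm^3
PD = 10537.282 / 18980 = 0.555

0.555


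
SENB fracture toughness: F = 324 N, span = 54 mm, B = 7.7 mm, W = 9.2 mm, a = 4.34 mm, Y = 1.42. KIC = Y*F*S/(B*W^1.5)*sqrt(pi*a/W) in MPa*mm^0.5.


KIC = 1.42*324*54/(7.7*9.2^1.5)*sqrt(pi*4.34/9.2) = 140.76

140.76


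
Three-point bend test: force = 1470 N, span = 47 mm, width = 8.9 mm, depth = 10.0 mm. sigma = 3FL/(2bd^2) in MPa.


sigma = 3*1470*47/(2*8.9*10.0^2) = 116.4 MPa

116.4


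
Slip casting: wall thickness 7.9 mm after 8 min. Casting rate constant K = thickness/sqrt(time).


K = 7.9 / sqrt(8) = 7.9 / 2.8284 = 2.793 mm/min^0.5

2.793


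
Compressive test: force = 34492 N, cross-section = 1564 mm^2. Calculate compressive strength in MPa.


CS = 34492 / 1564 = 22.1 MPa

22.1


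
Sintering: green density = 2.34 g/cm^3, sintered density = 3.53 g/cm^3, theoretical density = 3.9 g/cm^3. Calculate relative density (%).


Relative = 3.53 / 3.9 * 100 = 90.5%

90.5


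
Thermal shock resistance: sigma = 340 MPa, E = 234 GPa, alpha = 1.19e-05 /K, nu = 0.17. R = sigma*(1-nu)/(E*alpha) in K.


R = 340*(1-0.17)/(234*1000*1.19e-05) = 101 K

101


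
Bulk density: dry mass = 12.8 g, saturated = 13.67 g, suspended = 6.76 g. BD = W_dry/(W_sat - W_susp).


BD = 12.8 / (13.67 - 6.76) = 12.8 / 6.91 = 1.852 g/cm^3

1.852


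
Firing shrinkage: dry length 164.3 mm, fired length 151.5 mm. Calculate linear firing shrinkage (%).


FS = (164.3 - 151.5) / 164.3 * 100 = 7.79%

7.79


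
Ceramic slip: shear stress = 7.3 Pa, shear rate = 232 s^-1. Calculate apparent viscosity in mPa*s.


eta = tau/gamma * 1000 = 7.3/232 * 1000 = 31.5 mPa*s

31.5


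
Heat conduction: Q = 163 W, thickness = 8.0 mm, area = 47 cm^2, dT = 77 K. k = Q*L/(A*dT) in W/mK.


k = 163*8.0/1000/(47/10000*77) = 3.6 W/mK

3.6


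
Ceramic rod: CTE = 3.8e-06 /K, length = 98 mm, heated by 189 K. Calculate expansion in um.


dL = 3.8e-06 * 98 * 189 * 1000 = 70.384 um

70.384


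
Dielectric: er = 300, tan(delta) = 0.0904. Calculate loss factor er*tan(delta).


Loss = 300 * 0.0904 = 27.12

27.12


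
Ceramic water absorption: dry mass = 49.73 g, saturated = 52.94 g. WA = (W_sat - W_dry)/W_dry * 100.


WA = (52.94 - 49.73) / 49.73 * 100 = 6.45%

6.45


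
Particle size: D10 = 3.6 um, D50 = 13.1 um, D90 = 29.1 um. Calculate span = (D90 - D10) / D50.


Span = (29.1 - 3.6) / 13.1 = 25.5 / 13.1 = 1.947

1.947


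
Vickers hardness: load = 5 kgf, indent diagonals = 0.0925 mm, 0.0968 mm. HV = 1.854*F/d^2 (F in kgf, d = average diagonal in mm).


d_avg = (0.0925+0.0968)/2 = 0.09465 mm
HV = 1.854*5/0.09465^2 = 1035

1035


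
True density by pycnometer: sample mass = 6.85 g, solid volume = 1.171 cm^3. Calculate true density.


TD = 6.85 / 1.171 = 5.85 g/cm^3

5.85


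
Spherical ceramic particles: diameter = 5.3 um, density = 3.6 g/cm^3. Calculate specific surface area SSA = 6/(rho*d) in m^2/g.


SSA = 6 / (3.6 * 5.3) = 0.314 m^2/g

0.314


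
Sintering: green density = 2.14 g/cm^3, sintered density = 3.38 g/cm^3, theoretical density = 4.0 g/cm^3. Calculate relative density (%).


Relative = 3.38 / 4.0 * 100 = 84.5%

84.5


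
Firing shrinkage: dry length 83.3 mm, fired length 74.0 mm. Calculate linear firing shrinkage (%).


FS = (83.3 - 74.0) / 83.3 * 100 = 11.16%

11.16


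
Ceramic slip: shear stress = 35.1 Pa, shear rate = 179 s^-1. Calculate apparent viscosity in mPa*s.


eta = tau/gamma * 1000 = 35.1/179 * 1000 = 196.1 mPa*s

196.1


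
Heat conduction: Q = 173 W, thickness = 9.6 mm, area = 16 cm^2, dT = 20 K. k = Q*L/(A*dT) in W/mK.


k = 173*9.6/1000/(16/10000*20) = 51.9 W/mK

51.9


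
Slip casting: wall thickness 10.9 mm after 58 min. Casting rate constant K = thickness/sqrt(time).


K = 10.9 / sqrt(58) = 10.9 / 7.6158 = 1.431 mm/min^0.5

1.431


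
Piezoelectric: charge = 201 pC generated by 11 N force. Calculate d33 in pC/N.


d33 = 201 / 11 = 18.3 pC/N

18.3


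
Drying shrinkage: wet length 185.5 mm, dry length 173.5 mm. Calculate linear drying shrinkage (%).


DS = (185.5 - 173.5) / 185.5 * 100 = 6.47%

6.47


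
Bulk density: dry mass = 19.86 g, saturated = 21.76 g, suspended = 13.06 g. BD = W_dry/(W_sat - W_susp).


BD = 19.86 / (21.76 - 13.06) = 19.86 / 8.7 = 2.283 g/cm^3

2.283


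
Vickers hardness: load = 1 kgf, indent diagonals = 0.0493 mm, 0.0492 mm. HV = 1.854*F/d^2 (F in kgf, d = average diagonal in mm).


d_avg = (0.0493+0.0492)/2 = 0.04925 mm
HV = 1.854*1/0.04925^2 = 764

764


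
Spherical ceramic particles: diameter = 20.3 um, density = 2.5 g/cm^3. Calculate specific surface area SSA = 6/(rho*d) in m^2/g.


SSA = 6 / (2.5 * 20.3) = 0.118 m^2/g

0.118


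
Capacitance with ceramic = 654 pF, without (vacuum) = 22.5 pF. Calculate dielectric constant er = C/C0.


er = 654 / 22.5 = 29.07

29.07


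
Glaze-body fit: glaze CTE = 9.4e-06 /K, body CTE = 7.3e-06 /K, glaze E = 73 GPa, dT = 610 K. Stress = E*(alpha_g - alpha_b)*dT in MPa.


Stress = 73*1000*(9.4e-06 - 7.3e-06)*610 = 93.5 MPa

93.5


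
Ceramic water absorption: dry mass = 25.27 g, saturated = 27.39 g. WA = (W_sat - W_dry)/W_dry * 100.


WA = (27.39 - 25.27) / 25.27 * 100 = 8.39%

8.39


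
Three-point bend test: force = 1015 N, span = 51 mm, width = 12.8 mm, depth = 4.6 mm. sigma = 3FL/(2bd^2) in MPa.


sigma = 3*1015*51/(2*12.8*4.6^2) = 286.7 MPa

286.7


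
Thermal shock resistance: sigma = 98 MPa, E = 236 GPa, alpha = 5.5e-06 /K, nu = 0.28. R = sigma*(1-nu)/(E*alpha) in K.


R = 98*(1-0.28)/(236*1000*5.5e-06) = 54 K

54


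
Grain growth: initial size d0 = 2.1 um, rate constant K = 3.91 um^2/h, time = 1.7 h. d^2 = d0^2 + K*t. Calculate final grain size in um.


d^2 = 2.1^2 + 3.91*1.7 = 11.057
d = sqrt(11.057) = 3.33 um

3.33


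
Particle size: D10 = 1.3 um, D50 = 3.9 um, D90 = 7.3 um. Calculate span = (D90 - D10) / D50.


Span = (7.3 - 1.3) / 3.9 = 6.0 / 3.9 = 1.538

1.538


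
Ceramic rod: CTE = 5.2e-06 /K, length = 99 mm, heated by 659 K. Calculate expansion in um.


dL = 5.2e-06 * 99 * 659 * 1000 = 339.253 um

339.253


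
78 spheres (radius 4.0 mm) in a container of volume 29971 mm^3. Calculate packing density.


V_sphere = 4/3*pi*4.0^3 = 268.0826 mm^3
Total V = 78*268.0826 = 20910.4428 mm^3
PD = 20910.4428 / 29971 = 0.698

0.698


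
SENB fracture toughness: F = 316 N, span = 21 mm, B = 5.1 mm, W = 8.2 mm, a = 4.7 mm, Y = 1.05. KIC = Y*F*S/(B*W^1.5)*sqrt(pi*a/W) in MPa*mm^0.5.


KIC = 1.05*316*21/(5.1*8.2^1.5)*sqrt(pi*4.7/8.2) = 78.08

78.08


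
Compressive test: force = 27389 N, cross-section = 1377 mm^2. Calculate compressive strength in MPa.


CS = 27389 / 1377 = 19.9 MPa

19.9


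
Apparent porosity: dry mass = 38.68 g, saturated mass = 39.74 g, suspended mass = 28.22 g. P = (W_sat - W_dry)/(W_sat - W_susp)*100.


P = (39.74 - 38.68) / (39.74 - 28.22) * 100 = 1.06 / 11.52 * 100 = 9.2%

9.2


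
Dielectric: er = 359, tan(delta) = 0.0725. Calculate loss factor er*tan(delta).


Loss = 359 * 0.0725 = 26.028

26.028


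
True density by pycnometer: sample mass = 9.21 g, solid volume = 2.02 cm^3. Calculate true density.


TD = 9.21 / 2.02 = 4.559 g/cm^3

4.559


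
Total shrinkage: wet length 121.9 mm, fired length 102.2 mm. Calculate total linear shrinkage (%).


TS = (121.9 - 102.2) / 121.9 * 100 = 16.16%

16.16


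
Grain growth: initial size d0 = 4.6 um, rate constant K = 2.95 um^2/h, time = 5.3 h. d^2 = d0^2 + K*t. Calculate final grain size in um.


d^2 = 4.6^2 + 2.95*5.3 = 36.795
d = sqrt(36.795) = 6.07 um

6.07


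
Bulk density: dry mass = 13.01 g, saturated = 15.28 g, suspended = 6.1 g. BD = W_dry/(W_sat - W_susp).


BD = 13.01 / (15.28 - 6.1) = 13.01 / 9.18 = 1.417 g/cm^3

1.417


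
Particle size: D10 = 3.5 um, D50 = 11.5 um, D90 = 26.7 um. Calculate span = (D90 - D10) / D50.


Span = (26.7 - 3.5) / 11.5 = 23.2 / 11.5 = 2.017

2.017


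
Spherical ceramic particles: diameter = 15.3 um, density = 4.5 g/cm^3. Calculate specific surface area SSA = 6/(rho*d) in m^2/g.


SSA = 6 / (4.5 * 15.3) = 0.087 m^2/g

0.087


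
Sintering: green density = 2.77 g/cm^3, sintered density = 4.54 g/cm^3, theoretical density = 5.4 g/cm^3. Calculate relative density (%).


Relative = 4.54 / 5.4 * 100 = 84.1%

84.1


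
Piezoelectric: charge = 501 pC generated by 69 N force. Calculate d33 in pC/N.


d33 = 501 / 69 = 7.3 pC/N

7.3


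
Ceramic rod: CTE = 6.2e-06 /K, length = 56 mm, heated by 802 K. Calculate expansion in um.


dL = 6.2e-06 * 56 * 802 * 1000 = 278.454 um

278.454


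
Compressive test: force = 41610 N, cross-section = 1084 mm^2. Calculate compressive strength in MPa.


CS = 41610 / 1084 = 38.4 MPa

38.4


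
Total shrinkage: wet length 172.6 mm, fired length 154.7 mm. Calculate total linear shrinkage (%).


TS = (172.6 - 154.7) / 172.6 * 100 = 10.37%

10.37


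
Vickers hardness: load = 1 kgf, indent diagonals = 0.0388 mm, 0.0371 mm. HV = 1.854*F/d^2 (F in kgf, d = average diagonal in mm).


d_avg = (0.0388+0.0371)/2 = 0.03795 mm
HV = 1.854*1/0.03795^2 = 1287

1287


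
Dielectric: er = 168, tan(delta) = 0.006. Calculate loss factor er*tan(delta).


Loss = 168 * 0.006 = 1.008

1.008


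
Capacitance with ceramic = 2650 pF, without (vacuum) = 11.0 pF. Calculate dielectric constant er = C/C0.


er = 2650 / 11.0 = 240.91

240.91


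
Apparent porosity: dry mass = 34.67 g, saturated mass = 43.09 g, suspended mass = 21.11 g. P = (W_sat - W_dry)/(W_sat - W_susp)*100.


P = (43.09 - 34.67) / (43.09 - 21.11) * 100 = 8.42 / 21.98 * 100 = 38.3%

38.3


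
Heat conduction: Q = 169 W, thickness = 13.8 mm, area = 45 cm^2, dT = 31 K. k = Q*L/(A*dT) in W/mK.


k = 169*13.8/1000/(45/10000*31) = 16.72 W/mK

16.72


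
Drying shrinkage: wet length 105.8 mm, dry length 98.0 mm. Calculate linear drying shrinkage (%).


DS = (105.8 - 98.0) / 105.8 * 100 = 7.37%

7.37


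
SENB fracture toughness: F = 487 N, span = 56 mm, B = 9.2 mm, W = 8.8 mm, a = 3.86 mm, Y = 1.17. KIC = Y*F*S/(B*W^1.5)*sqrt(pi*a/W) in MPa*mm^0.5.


KIC = 1.17*487*56/(9.2*8.8^1.5)*sqrt(pi*3.86/8.8) = 155.96

155.96


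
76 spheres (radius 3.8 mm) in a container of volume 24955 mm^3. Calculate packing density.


V_sphere = 4/3*pi*3.8^3 = 229.8473 mm^3
Total V = 76*229.8473 = 17468.3948 mm^3
PD = 17468.3948 / 24955 = 0.7

0.7


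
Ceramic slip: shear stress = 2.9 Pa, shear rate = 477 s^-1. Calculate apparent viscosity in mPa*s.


eta = tau/gamma * 1000 = 2.9/477 * 1000 = 6.1 mPa*s

6.1


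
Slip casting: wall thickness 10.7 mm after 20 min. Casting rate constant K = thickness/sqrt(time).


K = 10.7 / sqrt(20) = 10.7 / 4.4721 = 2.393 mm/min^0.5

2.393


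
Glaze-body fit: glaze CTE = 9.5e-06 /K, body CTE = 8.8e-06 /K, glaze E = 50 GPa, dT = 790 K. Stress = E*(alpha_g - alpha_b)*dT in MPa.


Stress = 50*1000*(9.5e-06 - 8.8e-06)*790 = 27.7 MPa

27.7


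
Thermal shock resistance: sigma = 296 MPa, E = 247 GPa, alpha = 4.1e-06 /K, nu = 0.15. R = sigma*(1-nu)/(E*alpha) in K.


R = 296*(1-0.15)/(247*1000*4.1e-06) = 248 K

248


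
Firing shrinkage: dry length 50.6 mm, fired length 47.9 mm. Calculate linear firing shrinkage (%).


FS = (50.6 - 47.9) / 50.6 * 100 = 5.34%

5.34


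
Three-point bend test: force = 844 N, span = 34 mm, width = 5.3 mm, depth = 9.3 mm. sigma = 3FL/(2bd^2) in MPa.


sigma = 3*844*34/(2*5.3*9.3^2) = 93.9 MPa

93.9


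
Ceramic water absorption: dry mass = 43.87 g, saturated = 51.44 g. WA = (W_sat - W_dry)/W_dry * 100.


WA = (51.44 - 43.87) / 43.87 * 100 = 17.26%

17.26


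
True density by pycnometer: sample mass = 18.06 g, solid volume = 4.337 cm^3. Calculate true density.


TD = 18.06 / 4.337 = 4.164 g/cm^3

4.164


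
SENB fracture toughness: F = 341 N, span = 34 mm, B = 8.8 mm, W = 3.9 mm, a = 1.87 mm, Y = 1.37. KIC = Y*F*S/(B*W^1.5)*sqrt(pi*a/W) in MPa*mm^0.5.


KIC = 1.37*341*34/(8.8*3.9^1.5)*sqrt(pi*1.87/3.9) = 287.63

287.63


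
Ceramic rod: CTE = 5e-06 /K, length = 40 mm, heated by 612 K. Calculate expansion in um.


dL = 5e-06 * 40 * 612 * 1000 = 122.4 um

122.4


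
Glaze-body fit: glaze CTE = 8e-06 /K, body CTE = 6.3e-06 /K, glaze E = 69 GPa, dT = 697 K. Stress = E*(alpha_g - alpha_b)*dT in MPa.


Stress = 69*1000*(8e-06 - 6.3e-06)*697 = 81.8 MPa

81.8


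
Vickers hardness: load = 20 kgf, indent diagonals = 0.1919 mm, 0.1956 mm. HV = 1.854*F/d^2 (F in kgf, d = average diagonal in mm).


d_avg = (0.1919+0.1956)/2 = 0.19375 mm
HV = 1.854*20/0.19375^2 = 988

988


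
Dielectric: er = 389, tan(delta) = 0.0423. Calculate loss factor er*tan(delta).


Loss = 389 * 0.0423 = 16.455

16.455


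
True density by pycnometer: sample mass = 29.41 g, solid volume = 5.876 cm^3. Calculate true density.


TD = 29.41 / 5.876 = 5.005 g/cm^3

5.005


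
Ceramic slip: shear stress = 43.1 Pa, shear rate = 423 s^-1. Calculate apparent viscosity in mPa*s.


eta = tau/gamma * 1000 = 43.1/423 * 1000 = 101.9 mPa*s

101.9


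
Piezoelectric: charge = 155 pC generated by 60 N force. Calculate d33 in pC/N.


d33 = 155 / 60 = 2.6 pC/N

2.6


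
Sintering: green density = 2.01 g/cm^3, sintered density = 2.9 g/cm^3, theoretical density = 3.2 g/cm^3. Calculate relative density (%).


Relative = 2.9 / 3.2 * 100 = 90.6%

90.6


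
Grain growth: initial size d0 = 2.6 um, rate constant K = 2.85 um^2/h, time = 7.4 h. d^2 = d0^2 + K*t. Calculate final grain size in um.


d^2 = 2.6^2 + 2.85*7.4 = 27.85
d = sqrt(27.85) = 5.28 um

5.28


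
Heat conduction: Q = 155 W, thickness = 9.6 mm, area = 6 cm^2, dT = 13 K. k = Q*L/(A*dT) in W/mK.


k = 155*9.6/1000/(6/10000*13) = 190.77 W/mK

190.77


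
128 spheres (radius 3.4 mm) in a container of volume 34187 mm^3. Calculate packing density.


V_sphere = 4/3*pi*3.4^3 = 164.6362 mm^3
Total V = 128*164.6362 = 21073.4336 mm^3
PD = 21073.4336 / 34187 = 0.616

0.616


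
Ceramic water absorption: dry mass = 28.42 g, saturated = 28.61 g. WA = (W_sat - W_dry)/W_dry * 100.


WA = (28.61 - 28.42) / 28.42 * 100 = 0.67%

0.67


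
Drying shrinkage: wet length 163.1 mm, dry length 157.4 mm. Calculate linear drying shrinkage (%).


DS = (163.1 - 157.4) / 163.1 * 100 = 3.49%

3.49


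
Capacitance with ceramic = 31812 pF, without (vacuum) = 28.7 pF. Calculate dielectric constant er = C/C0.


er = 31812 / 28.7 = 1108.43

1108.43


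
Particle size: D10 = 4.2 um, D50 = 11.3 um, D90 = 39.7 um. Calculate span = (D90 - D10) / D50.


Span = (39.7 - 4.2) / 11.3 = 35.5 / 11.3 = 3.142

3.142


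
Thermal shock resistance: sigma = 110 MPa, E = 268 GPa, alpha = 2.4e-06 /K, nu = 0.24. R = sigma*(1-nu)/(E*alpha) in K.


R = 110*(1-0.24)/(268*1000*2.4e-06) = 130 K

130


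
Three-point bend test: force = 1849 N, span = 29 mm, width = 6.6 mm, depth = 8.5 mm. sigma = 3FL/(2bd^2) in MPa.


sigma = 3*1849*29/(2*6.6*8.5^2) = 168.7 MPa

168.7


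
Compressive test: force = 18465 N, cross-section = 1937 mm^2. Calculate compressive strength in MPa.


CS = 18465 / 1937 = 9.5 MPa

9.5


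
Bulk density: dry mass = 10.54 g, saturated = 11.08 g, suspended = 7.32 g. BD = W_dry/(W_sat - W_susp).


BD = 10.54 / (11.08 - 7.32) = 10.54 / 3.76 = 2.803 g/cm^3

2.803


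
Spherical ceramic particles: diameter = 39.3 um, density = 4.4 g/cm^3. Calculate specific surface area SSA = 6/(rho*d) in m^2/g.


SSA = 6 / (4.4 * 39.3) = 0.035 m^2/g

0.035


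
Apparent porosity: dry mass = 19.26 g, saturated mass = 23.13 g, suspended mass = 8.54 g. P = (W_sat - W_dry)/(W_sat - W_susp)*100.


P = (23.13 - 19.26) / (23.13 - 8.54) * 100 = 3.87 / 14.59 * 100 = 26.5%

26.5


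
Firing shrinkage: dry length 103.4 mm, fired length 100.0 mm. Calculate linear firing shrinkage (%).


FS = (103.4 - 100.0) / 103.4 * 100 = 3.29%

3.29


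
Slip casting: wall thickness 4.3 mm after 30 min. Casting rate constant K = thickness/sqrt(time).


K = 4.3 / sqrt(30) = 4.3 / 5.4772 = 0.785 mm/min^0.5

0.785
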